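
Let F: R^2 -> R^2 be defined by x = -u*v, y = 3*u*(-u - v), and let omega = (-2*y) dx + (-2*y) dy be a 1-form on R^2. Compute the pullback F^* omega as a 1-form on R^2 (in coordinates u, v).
F^* omega = (12*u*(-3*u^2 - 5*u*v - 2*v^2)) du + (24*u^2*(-u - v)) dv

Using F^*(f dg) = (f ∘ F) d(g ∘ F), substitute each coordinate x_i by F_i(u, v) in f_i, and replace dx_i by d F_i = (∂F_i/∂u) du + (∂F_i/∂v) dv.
  For the x component: f_1(F) = 6*u*(u + v); d F_1 = (-v) du + (-u) dv
  For the y component: f_2(F) = 6*u*(u + v); d F_2 = (-6*u - 3*v) du + (-3*u) dv
Combining and collecting du, dv coefficients:
  coeff of du: 12*u*(-3*u^2 - 5*u*v - 2*v^2)
  coeff of dv: 24*u^2*(-u - v)
F^* omega = (12*u*(-3*u^2 - 5*u*v - 2*v^2)) du + (24*u^2*(-u - v)) dv.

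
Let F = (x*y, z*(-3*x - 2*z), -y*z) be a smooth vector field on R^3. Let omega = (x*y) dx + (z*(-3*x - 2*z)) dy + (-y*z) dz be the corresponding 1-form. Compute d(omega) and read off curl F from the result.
d(omega) = (3*x + 3*z) dy ∧ dz + (0) dz ∧ dx + (-x - 3*z) dx ∧ dy; curl F = (3*x + 3*z, 0, -x - 3*z)

d omega = sum_{i<j} (∂f_j/∂x_i - ∂f_i/∂x_j) dx_i ∧ dx_j. Under the identification (dy ∧ dz, dz ∧ dx, dx ∧ dy) ↔ (e_x, e_y, e_z), the coefficients are exactly the components of curl F. Compute:
  ∂R/∂y - ∂Q/∂z = (-z) - (-3*x - 4*z) = 3*x + 3*z
  ∂P/∂z - ∂R/∂x = (0) - (0) = 0
  ∂Q/∂x - ∂P/∂y = (-3*z) - (x) = -x - 3*z.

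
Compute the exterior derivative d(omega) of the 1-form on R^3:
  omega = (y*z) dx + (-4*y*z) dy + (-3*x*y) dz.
d(omega) = (-z) dx ∧ dy + (-4*y) dx ∧ dz + (-3*x + 4*y) dy ∧ dz

For a 1-form omega = sum_i f_i dx_i, the exterior derivative is
  d(omega) = sum_{i < j} (∂f_j/∂x_i - ∂f_i/∂x_j) dx_i ∧ dx_j.
  coefficient of dx ∧ dy: ∂f_2/∂x - ∂f_1/∂y = ∂(-4*y*z)/∂x - ∂(y*z)/∂y = -z
  coefficient of dx ∧ dz: ∂f_3/∂x - ∂f_1/∂z = ∂(-3*x*y)/∂x - ∂(y*z)/∂z = -4*y
  coefficient of dy ∧ dz: ∂f_3/∂y - ∂f_2/∂z = ∂(-3*x*y)/∂y - ∂(-4*y*z)/∂z = -3*x + 4*y
Assembling: d(omega) = (-z) dx ∧ dy + (-4*y) dx ∧ dz + (-3*x + 4*y) dy ∧ dz.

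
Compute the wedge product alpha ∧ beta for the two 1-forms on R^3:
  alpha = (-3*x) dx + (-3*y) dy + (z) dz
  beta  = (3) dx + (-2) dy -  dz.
alpha ∧ beta = (6*x + 9*y) dx ∧ dy + (3*x - 3*z) dx ∧ dz + (3*y + 2*z) dy ∧ dz

Distribute the wedge, using dx_i ∧ dx_j = -dx_j ∧ dx_i and dx_i ∧ dx_i = 0. For each pair (i, j) with i < j, the coefficient of dx_i ∧ dx_j in alpha ∧ beta is (alpha_i * beta_j - alpha_j * beta_i). Collecting: alpha ∧ beta = (6*x + 9*y) dx ∧ dy + (3*x - 3*z) dx ∧ dz + (3*y + 2*z) dy ∧ dz.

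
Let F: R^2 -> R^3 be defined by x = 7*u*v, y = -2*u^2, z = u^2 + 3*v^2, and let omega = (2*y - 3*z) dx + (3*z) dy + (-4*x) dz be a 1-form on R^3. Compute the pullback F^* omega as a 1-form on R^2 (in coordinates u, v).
F^* omega = (-12*u^3 - 105*u^2*v - 36*u*v^2 - 63*v^3) du + (-49*u^3 - 231*u*v^2) dv

Using F^*(f dg) = (f ∘ F) d(g ∘ F), substitute each coordinate x_i by F_i(u, v) in f_i, and replace dx_i by d F_i = (∂F_i/∂u) du + (∂F_i/∂v) dv.
  For the x component: f_1(F) = -7*u^2 - 9*v^2; d F_1 = (7*v) du + (7*u) dv
  For the y component: f_2(F) = 3*u^2 + 9*v^2; d F_2 = (-4*u) du + (0) dv
  For the z component: f_3(F) = -28*u*v; d F_3 = (2*u) du + (6*v) dv
Combining and collecting du, dv coefficients:
  coeff of du: -12*u^3 - 105*u^2*v - 36*u*v^2 - 63*v^3
  coeff of dv: -49*u^3 - 231*u*v^2
F^* omega = (-12*u^3 - 105*u^2*v - 36*u*v^2 - 63*v^3) du + (-49*u^3 - 231*u*v^2) dv.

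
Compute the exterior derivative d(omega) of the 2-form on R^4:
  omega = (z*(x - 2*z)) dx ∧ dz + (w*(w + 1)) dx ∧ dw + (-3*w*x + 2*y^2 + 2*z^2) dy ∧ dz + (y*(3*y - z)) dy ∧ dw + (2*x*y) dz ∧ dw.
d(omega) = (-3*w) dx ∧ dy ∧ dz + (-x + y) dy ∧ dz ∧ dw + (2*y) dx ∧ dz ∧ dw

For a 2-form omega = sum_{i<j} g_{ij} dx_i ∧ dx_j, the exterior derivative is
  d(omega) = sum_{i<j} d(g_{ij}) ∧ dx_i ∧ dx_j = sum_{i<j, k} (∂g_{ij}/∂x_k) dx_k ∧ dx_i ∧ dx_j.
Expand each term, using dx_k ∧ dx_i ∧ dx_j = sgn(permutation) dx_{(a)} ∧ dx_{(b)} ∧ dx_{(c)} with (a < b < c) sorted:
  d(-3*w*x + 2*y^2 + 2*z^2) includes (∂/∂x)(-3*w*x + 2*y^2 + 2*z^2) dx = (-3*w) dx, which multiplied by dy ∧ dz gives (-3*w) dx ∧ dy ∧ dz
  d(-3*w*x + 2*y^2 + 2*z^2) includes (∂/∂w)(-3*w*x + 2*y^2 + 2*z^2) dw = (-3*x) dw, which multiplied by dy ∧ dz gives (-3*x) dy ∧ dz ∧ dw
  d(y*(3*y - z)) includes (∂/∂z)(y*(3*y - z)) dz = (-y) dz, which multiplied by dy ∧ dw gives (y) dy ∧ dz ∧ dw
  d(2*x*y) includes (∂/∂x)(2*x*y) dx = (2*y) dx, which multiplied by dz ∧ dw gives (2*y) dx ∧ dz ∧ dw
  d(2*x*y) includes (∂/∂y)(2*x*y) dy = (2*x) dy, which multiplied by dz ∧ dw gives (2*x) dy ∧ dz ∧ dw
Collecting like 3-forms: d(omega) = (-3*w) dx ∧ dy ∧ dz + (-x + y) dy ∧ dz ∧ dw + (2*y) dx ∧ dz ∧ dw.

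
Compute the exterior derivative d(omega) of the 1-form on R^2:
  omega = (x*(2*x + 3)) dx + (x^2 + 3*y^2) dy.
d(omega) = (2*x) dx ∧ dy

For a 1-form omega = sum_i f_i dx_i, the exterior derivative is
  d(omega) = sum_{i < j} (∂f_j/∂x_i - ∂f_i/∂x_j) dx_i ∧ dx_j.
  coefficient of dx ∧ dy: ∂f_2/∂x - ∂f_1/∂y = ∂(x^2 + 3*y^2)/∂x - ∂(x*(2*x + 3))/∂y = 2*x
Assembling: d(omega) = (2*x) dx ∧ dy.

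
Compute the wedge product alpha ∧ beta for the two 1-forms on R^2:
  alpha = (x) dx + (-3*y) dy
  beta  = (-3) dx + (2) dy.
alpha ∧ beta = (2*x - 9*y) dx ∧ dy

Distribute the wedge, using dx_i ∧ dx_j = -dx_j ∧ dx_i and dx_i ∧ dx_i = 0. For each pair (i, j) with i < j, the coefficient of dx_i ∧ dx_j in alpha ∧ beta is (alpha_i * beta_j - alpha_j * beta_i). Collecting: alpha ∧ beta = (2*x - 9*y) dx ∧ dy.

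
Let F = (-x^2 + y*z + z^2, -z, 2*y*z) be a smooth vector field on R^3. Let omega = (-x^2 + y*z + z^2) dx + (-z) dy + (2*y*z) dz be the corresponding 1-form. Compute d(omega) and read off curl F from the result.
d(omega) = (2*z + 1) dy ∧ dz + (y + 2*z) dz ∧ dx + (-z) dx ∧ dy; curl F = (2*z + 1, y + 2*z, -z)

d omega = sum_{i<j} (∂f_j/∂x_i - ∂f_i/∂x_j) dx_i ∧ dx_j. Under the identification (dy ∧ dz, dz ∧ dx, dx ∧ dy) ↔ (e_x, e_y, e_z), the coefficients are exactly the components of curl F. Compute:
  ∂R/∂y - ∂Q/∂z = (2*z) - (-1) = 2*z + 1
  ∂P/∂z - ∂R/∂x = (y + 2*z) - (0) = y + 2*z
  ∂Q/∂x - ∂P/∂y = (0) - (z) = -z.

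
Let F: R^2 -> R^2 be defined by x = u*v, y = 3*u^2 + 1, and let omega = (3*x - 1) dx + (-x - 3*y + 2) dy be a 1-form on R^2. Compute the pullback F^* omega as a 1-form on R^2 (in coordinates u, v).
F^* omega = (-54*u^3 - 6*u^2*v + 3*u*v^2 - 6*u - v) du + (u*(3*u*v - 1)) dv

Using F^*(f dg) = (f ∘ F) d(g ∘ F), substitute each coordinate x_i by F_i(u, v) in f_i, and replace dx_i by d F_i = (∂F_i/∂u) du + (∂F_i/∂v) dv.
  For the x component: f_1(F) = 3*u*v - 1; d F_1 = (v) du + (u) dv
  For the y component: f_2(F) = -9*u^2 - u*v - 1; d F_2 = (6*u) du + (0) dv
Combining and collecting du, dv coefficients:
  coeff of du: -54*u^3 - 6*u^2*v + 3*u*v^2 - 6*u - v
  coeff of dv: u*(3*u*v - 1)
F^* omega = (-54*u^3 - 6*u^2*v + 3*u*v^2 - 6*u - v) du + (u*(3*u*v - 1)) dv.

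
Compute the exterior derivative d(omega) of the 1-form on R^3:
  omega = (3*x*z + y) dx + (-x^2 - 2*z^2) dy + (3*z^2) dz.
d(omega) = (-2*x - 1) dx ∧ dy + (-3*x) dx ∧ dz + (4*z) dy ∧ dz

For a 1-form omega = sum_i f_i dx_i, the exterior derivative is
  d(omega) = sum_{i < j} (∂f_j/∂x_i - ∂f_i/∂x_j) dx_i ∧ dx_j.
  coefficient of dx ∧ dy: ∂f_2/∂x - ∂f_1/∂y = ∂(-x^2 - 2*z^2)/∂x - ∂(3*x*z + y)/∂y = -2*x - 1
  coefficient of dx ∧ dz: ∂f_3/∂x - ∂f_1/∂z = ∂(3*z^2)/∂x - ∂(3*x*z + y)/∂z = -3*x
  coefficient of dy ∧ dz: ∂f_3/∂y - ∂f_2/∂z = ∂(3*z^2)/∂y - ∂(-x^2 - 2*z^2)/∂z = 4*z
Assembling: d(omega) = (-2*x - 1) dx ∧ dy + (-3*x) dx ∧ dz + (4*z) dy ∧ dz.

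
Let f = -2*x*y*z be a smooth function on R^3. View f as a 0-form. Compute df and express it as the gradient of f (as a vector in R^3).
df = (-2*y*z) dx + (-2*x*z) dy + (-2*x*y) dz; grad f = (-2*y*z, -2*x*z, -2*x*y)

For a 0-form f, d f = (∂f/∂x) dx + (∂f/∂y) dy + (∂f/∂z) dz. The components of the vector representation are exactly the entries of grad f in Cartesian coordinates:
  ∂f/∂x = -2*y*z
  ∂f/∂y = -2*x*z
  ∂f/∂z = -2*x*y.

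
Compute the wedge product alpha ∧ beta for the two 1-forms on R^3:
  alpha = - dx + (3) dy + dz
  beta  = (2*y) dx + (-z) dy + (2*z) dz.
alpha ∧ beta = (-6*y + z) dx ∧ dy + (-2*y - 2*z) dx ∧ dz + (7*z) dy ∧ dz

Distribute the wedge, using dx_i ∧ dx_j = -dx_j ∧ dx_i and dx_i ∧ dx_i = 0. For each pair (i, j) with i < j, the coefficient of dx_i ∧ dx_j in alpha ∧ beta is (alpha_i * beta_j - alpha_j * beta_i). Collecting: alpha ∧ beta = (-6*y + z) dx ∧ dy + (-2*y - 2*z) dx ∧ dz + (7*z) dy ∧ dz.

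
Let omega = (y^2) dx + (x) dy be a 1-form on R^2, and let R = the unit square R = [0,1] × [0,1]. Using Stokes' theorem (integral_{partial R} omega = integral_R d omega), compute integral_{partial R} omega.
integral_(partial R) omega = 0

Stokes: integral_partial_R omega = integral_R d omega with d omega = (∂Q/∂x - ∂P/∂y) dx ∧ dy.
  ∂Q/∂x = 1
  ∂P/∂y = 2*y
  integrand = ∂Q/∂x - ∂P/∂y = 1 - 2*y.
Integrating over R: integral_0^1 integral_0^1 (1 - 2*y) dx dy = 0.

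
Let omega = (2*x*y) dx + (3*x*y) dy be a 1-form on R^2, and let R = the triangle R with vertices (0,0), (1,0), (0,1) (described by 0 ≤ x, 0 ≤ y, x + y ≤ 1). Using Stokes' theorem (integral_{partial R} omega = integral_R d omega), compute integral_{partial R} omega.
integral_(partial R) omega = 1/6

Stokes: integral_partial_R omega = integral_R d omega with d omega = (∂Q/∂x - ∂P/∂y) dx ∧ dy.
  ∂Q/∂x = 3*y
  ∂P/∂y = 2*x
  integrand = ∂Q/∂x - ∂P/∂y = -2*x + 3*y.
Integrating over R: integral_0^1 integral_0^{1-x} (-2*x + 3*y) dy dx = 1/6.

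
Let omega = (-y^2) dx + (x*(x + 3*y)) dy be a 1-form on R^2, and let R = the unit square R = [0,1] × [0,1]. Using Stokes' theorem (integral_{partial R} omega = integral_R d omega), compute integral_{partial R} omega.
integral_(partial R) omega = 7/2

Stokes: integral_partial_R omega = integral_R d omega with d omega = (∂Q/∂x - ∂P/∂y) dx ∧ dy.
  ∂Q/∂x = 2*x + 3*y
  ∂P/∂y = -2*y
  integrand = ∂Q/∂x - ∂P/∂y = 2*x + 5*y.
Integrating over R: integral_0^1 integral_0^1 (2*x + 5*y) dx dy = 7/2.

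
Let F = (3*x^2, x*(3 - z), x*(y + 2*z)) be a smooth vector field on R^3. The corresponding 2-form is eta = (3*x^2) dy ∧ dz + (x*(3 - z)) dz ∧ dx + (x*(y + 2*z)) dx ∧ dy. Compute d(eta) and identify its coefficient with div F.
d(eta) = (8*x) dx ∧ dy ∧ dz; div F = 8*x

For a 2-form in R^3 of the form above, applying d gives a 3-form with coefficient ∂P/∂x + ∂Q/∂y + ∂R/∂z:
  ∂P/∂x = 6*x
  ∂Q/∂y = 0
  ∂R/∂z = 2*x
Sum = 8*x, which is exactly div F.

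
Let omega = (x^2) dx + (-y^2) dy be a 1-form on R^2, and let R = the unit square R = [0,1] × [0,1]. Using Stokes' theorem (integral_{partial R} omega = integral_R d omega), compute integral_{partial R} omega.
integral_(partial R) omega = 0

Stokes: integral_partial_R omega = integral_R d omega with d omega = (∂Q/∂x - ∂P/∂y) dx ∧ dy.
  ∂Q/∂x = 0
  ∂P/∂y = 0
  integrand = ∂Q/∂x - ∂P/∂y = 0.
Integrating over R: integral_0^1 integral_0^1 (0) dx dy = 0.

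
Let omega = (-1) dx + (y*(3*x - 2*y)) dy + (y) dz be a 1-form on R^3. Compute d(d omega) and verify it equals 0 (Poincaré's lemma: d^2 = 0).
d(d omega) = 0

Step 1: d omega = sum_{i<j} (∂f_j/∂x_i - ∂f_i/∂x_j) dx_i ∧ dx_j:
  coeff of dx ∧ dy: 3*y
  coeff of dx ∧ dz: 0
  coeff of dy ∧ dz: 1
Step 2: Apply d again to each 2-form coefficient. The only possible 3-form in R^3 is dx ∧ dy ∧ dz, with coefficient
  ∂(coeff of dy∧dz)/∂x - ∂(coeff of dx∧dz)/∂y + ∂(coeff of dx∧dy)/∂z
  = ∂/∂x (1) - ∂/∂y (0) + ∂/∂z (3*y).
Each of these terms simplifies to sums of mixed partials that cancel in pairs. The result is 0 (by equality of mixed partials for smooth functions — Schwarz / Clairaut).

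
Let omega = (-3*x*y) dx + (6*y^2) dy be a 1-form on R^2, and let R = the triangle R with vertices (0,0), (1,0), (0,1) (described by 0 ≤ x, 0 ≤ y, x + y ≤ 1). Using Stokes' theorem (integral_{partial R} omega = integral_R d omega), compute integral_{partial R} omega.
integral_(partial R) omega = 1/2

Stokes: integral_partial_R omega = integral_R d omega with d omega = (∂Q/∂x - ∂P/∂y) dx ∧ dy.
  ∂Q/∂x = 0
  ∂P/∂y = -3*x
  integrand = ∂Q/∂x - ∂P/∂y = 3*x.
Integrating over R: integral_0^1 integral_0^{1-x} (3*x) dy dx = 1/2.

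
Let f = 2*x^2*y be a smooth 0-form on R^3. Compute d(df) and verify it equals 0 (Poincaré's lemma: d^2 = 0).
d(df) = 0

Step 1: df = sum_i (∂f/∂x_i) dx_i = (4*x*y) dx + (2*x^2) dy + (0) dz.
Step 2: Apply d again. Using the 1-form formula, the coefficient of dx ∧ dy in d(df) is ∂^2 f/∂x ∂y - ∂^2 f/∂y ∂x = (4*x) - (4*x) = 0 (equality of mixed partials for smooth f).
Similarly for dx ∧ dz and dy ∧ dz — all coefficients vanish. So d(df) = 0.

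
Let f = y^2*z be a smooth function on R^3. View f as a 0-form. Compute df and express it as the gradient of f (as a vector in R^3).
df = (0) dx + (2*y*z) dy + (y^2) dz; grad f = (0, 2*y*z, y^2)

For a 0-form f, d f = (∂f/∂x) dx + (∂f/∂y) dy + (∂f/∂z) dz. The components of the vector representation are exactly the entries of grad f in Cartesian coordinates:
  ∂f/∂x = 0
  ∂f/∂y = 2*y*z
  ∂f/∂z = y^2.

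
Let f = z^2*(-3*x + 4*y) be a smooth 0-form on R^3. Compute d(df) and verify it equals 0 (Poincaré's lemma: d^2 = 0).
d(df) = 0

Step 1: df = sum_i (∂f/∂x_i) dx_i = (-3*z^2) dx + (4*z^2) dy + (2*z*(-3*x + 4*y)) dz.
Step 2: Apply d again. Using the 1-form formula, the coefficient of dx ∧ dy in d(df) is ∂^2 f/∂x ∂y - ∂^2 f/∂y ∂x = (0) - (0) = 0 (equality of mixed partials for smooth f).
Similarly for dx ∧ dz and dy ∧ dz — all coefficients vanish. So d(df) = 0.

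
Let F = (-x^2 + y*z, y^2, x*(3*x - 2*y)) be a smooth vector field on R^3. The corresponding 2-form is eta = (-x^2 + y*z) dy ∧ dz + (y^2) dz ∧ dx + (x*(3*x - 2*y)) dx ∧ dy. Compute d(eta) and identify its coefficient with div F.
d(eta) = (-2*x + 2*y) dx ∧ dy ∧ dz; div F = -2*x + 2*y

For a 2-form in R^3 of the form above, applying d gives a 3-form with coefficient ∂P/∂x + ∂Q/∂y + ∂R/∂z:
  ∂P/∂x = -2*x
  ∂Q/∂y = 2*y
  ∂R/∂z = 0
Sum = -2*x + 2*y, which is exactly div F.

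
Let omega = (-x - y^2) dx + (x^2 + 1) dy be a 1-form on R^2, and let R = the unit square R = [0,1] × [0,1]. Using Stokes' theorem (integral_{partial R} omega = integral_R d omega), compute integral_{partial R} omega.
integral_(partial R) omega = 2

Stokes: integral_partial_R omega = integral_R d omega with d omega = (∂Q/∂x - ∂P/∂y) dx ∧ dy.
  ∂Q/∂x = 2*x
  ∂P/∂y = -2*y
  integrand = ∂Q/∂x - ∂P/∂y = 2*x + 2*y.
Integrating over R: integral_0^1 integral_0^1 (2*x + 2*y) dx dy = 2.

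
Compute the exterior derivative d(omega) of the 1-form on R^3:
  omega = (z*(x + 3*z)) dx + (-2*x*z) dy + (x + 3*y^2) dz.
d(omega) = (-2*z) dx ∧ dy + (-x - 6*z + 1) dx ∧ dz + (2*x + 6*y) dy ∧ dz

For a 1-form omega = sum_i f_i dx_i, the exterior derivative is
  d(omega) = sum_{i < j} (∂f_j/∂x_i - ∂f_i/∂x_j) dx_i ∧ dx_j.
  coefficient of dx ∧ dy: ∂f_2/∂x - ∂f_1/∂y = ∂(-2*x*z)/∂x - ∂(z*(x + 3*z))/∂y = -2*z
  coefficient of dx ∧ dz: ∂f_3/∂x - ∂f_1/∂z = ∂(x + 3*y^2)/∂x - ∂(z*(x + 3*z))/∂z = -x - 6*z + 1
  coefficient of dy ∧ dz: ∂f_3/∂y - ∂f_2/∂z = ∂(x + 3*y^2)/∂y - ∂(-2*x*z)/∂z = 2*x + 6*y
Assembling: d(omega) = (-2*z) dx ∧ dy + (-x - 6*z + 1) dx ∧ dz + (2*x + 6*y) dy ∧ dz.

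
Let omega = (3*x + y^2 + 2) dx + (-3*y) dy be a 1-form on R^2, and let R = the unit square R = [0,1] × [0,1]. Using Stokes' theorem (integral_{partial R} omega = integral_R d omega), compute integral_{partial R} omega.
integral_(partial R) omega = -1

Stokes: integral_partial_R omega = integral_R d omega with d omega = (∂Q/∂x - ∂P/∂y) dx ∧ dy.
  ∂Q/∂x = 0
  ∂P/∂y = 2*y
  integrand = ∂Q/∂x - ∂P/∂y = -2*y.
Integrating over R: integral_0^1 integral_0^1 (-2*y) dx dy = -1.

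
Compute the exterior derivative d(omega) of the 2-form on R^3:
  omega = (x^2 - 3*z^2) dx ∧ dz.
d(omega) = 0

For a 2-form omega = sum_{i<j} g_{ij} dx_i ∧ dx_j, the exterior derivative is
  d(omega) = sum_{i<j} d(g_{ij}) ∧ dx_i ∧ dx_j = sum_{i<j, k} (∂g_{ij}/∂x_k) dx_k ∧ dx_i ∧ dx_j.
Expand each term, using dx_k ∧ dx_i ∧ dx_j = sgn(permutation) dx_{(a)} ∧ dx_{(b)} ∧ dx_{(c)} with (a < b < c) sorted:

Collecting like 3-forms: d(omega) = 0.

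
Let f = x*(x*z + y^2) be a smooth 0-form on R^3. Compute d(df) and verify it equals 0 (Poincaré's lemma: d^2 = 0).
d(df) = 0

Step 1: df = sum_i (∂f/∂x_i) dx_i = (2*x*z + y^2) dx + (2*x*y) dy + (x^2) dz.
Step 2: Apply d again. Using the 1-form formula, the coefficient of dx ∧ dy in d(df) is ∂^2 f/∂x ∂y - ∂^2 f/∂y ∂x = (2*y) - (2*y) = 0 (equality of mixed partials for smooth f).
Similarly for dx ∧ dz and dy ∧ dz — all coefficients vanish. So d(df) = 0.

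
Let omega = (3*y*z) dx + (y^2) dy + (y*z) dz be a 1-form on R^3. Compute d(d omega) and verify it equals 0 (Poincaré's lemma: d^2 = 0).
d(d omega) = 0

Step 1: d omega = sum_{i<j} (∂f_j/∂x_i - ∂f_i/∂x_j) dx_i ∧ dx_j:
  coeff of dx ∧ dy: -3*z
  coeff of dx ∧ dz: -3*y
  coeff of dy ∧ dz: z
Step 2: Apply d again to each 2-form coefficient. The only possible 3-form in R^3 is dx ∧ dy ∧ dz, with coefficient
  ∂(coeff of dy∧dz)/∂x - ∂(coeff of dx∧dz)/∂y + ∂(coeff of dx∧dy)/∂z
  = ∂/∂x (z) - ∂/∂y (-3*y) + ∂/∂z (-3*z).
Each of these terms simplifies to sums of mixed partials that cancel in pairs. The result is 0 (by equality of mixed partials for smooth functions — Schwarz / Clairaut).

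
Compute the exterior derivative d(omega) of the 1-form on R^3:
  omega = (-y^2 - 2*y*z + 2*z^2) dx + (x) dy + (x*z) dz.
d(omega) = (2*y + 2*z + 1) dx ∧ dy + (2*y - 3*z) dx ∧ dz

For a 1-form omega = sum_i f_i dx_i, the exterior derivative is
  d(omega) = sum_{i < j} (∂f_j/∂x_i - ∂f_i/∂x_j) dx_i ∧ dx_j.
  coefficient of dx ∧ dy: ∂f_2/∂x - ∂f_1/∂y = ∂(x)/∂x - ∂(-y^2 - 2*y*z + 2*z^2)/∂y = 2*y + 2*z + 1
  coefficient of dx ∧ dz: ∂f_3/∂x - ∂f_1/∂z = ∂(x*z)/∂x - ∂(-y^2 - 2*y*z + 2*z^2)/∂z = 2*y - 3*z
Assembling: d(omega) = (2*y + 2*z + 1) dx ∧ dy + (2*y - 3*z) dx ∧ dz.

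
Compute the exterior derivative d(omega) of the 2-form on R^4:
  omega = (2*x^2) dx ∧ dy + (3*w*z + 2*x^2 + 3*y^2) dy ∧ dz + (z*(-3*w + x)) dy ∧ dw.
d(omega) = (4*x) dx ∧ dy ∧ dz + (3*w - x + 3*z) dy ∧ dz ∧ dw + (z) dx ∧ dy ∧ dw

For a 2-form omega = sum_{i<j} g_{ij} dx_i ∧ dx_j, the exterior derivative is
  d(omega) = sum_{i<j} d(g_{ij}) ∧ dx_i ∧ dx_j = sum_{i<j, k} (∂g_{ij}/∂x_k) dx_k ∧ dx_i ∧ dx_j.
Expand each term, using dx_k ∧ dx_i ∧ dx_j = sgn(permutation) dx_{(a)} ∧ dx_{(b)} ∧ dx_{(c)} with (a < b < c) sorted:
  d(3*w*z + 2*x^2 + 3*y^2) includes (∂/∂x)(3*w*z + 2*x^2 + 3*y^2) dx = (4*x) dx, which multiplied by dy ∧ dz gives (4*x) dx ∧ dy ∧ dz
  d(3*w*z + 2*x^2 + 3*y^2) includes (∂/∂w)(3*w*z + 2*x^2 + 3*y^2) dw = (3*z) dw, which multiplied by dy ∧ dz gives (3*z) dy ∧ dz ∧ dw
  d(z*(-3*w + x)) includes (∂/∂x)(z*(-3*w + x)) dx = (z) dx, which multiplied by dy ∧ dw gives (z) dx ∧ dy ∧ dw
  d(z*(-3*w + x)) includes (∂/∂z)(z*(-3*w + x)) dz = (-3*w + x) dz, which multiplied by dy ∧ dw gives (3*w - x) dy ∧ dz ∧ dw
Collecting like 3-forms: d(omega) = (4*x) dx ∧ dy ∧ dz + (3*w - x + 3*z) dy ∧ dz ∧ dw + (z) dx ∧ dy ∧ dw.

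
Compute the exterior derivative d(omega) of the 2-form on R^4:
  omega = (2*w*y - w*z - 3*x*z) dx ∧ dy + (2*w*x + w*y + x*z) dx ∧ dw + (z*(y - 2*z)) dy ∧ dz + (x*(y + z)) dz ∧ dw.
d(omega) = (-w - 3*x) dx ∧ dy ∧ dz + (-w + 2*y - z) dx ∧ dy ∧ dw + (-x + y + z) dx ∧ dz ∧ dw + (x) dy ∧ dz ∧ dw

For a 2-form omega = sum_{i<j} g_{ij} dx_i ∧ dx_j, the exterior derivative is
  d(omega) = sum_{i<j} d(g_{ij}) ∧ dx_i ∧ dx_j = sum_{i<j, k} (∂g_{ij}/∂x_k) dx_k ∧ dx_i ∧ dx_j.
Expand each term, using dx_k ∧ dx_i ∧ dx_j = sgn(permutation) dx_{(a)} ∧ dx_{(b)} ∧ dx_{(c)} with (a < b < c) sorted:
  d(2*w*y - w*z - 3*x*z) includes (∂/∂z)(2*w*y - w*z - 3*x*z) dz = (-w - 3*x) dz, which multiplied by dx ∧ dy gives (-w - 3*x) dx ∧ dy ∧ dz
  d(2*w*y - w*z - 3*x*z) includes (∂/∂w)(2*w*y - w*z - 3*x*z) dw = (2*y - z) dw, which multiplied by dx ∧ dy gives (2*y - z) dx ∧ dy ∧ dw
  d(2*w*x + w*y + x*z) includes (∂/∂y)(2*w*x + w*y + x*z) dy = (w) dy, which multiplied by dx ∧ dw gives (-w) dx ∧ dy ∧ dw
  d(2*w*x + w*y + x*z) includes (∂/∂z)(2*w*x + w*y + x*z) dz = (x) dz, which multiplied by dx ∧ dw gives (-x) dx ∧ dz ∧ dw
  d(x*(y + z)) includes (∂/∂x)(x*(y + z)) dx = (y + z) dx, which multiplied by dz ∧ dw gives (y + z) dx ∧ dz ∧ dw
  d(x*(y + z)) includes (∂/∂y)(x*(y + z)) dy = (x) dy, which multiplied by dz ∧ dw gives (x) dy ∧ dz ∧ dw
Collecting like 3-forms: d(omega) = (-w - 3*x) dx ∧ dy ∧ dz + (-w + 2*y - z) dx ∧ dy ∧ dw + (-x + y + z) dx ∧ dz ∧ dw + (x) dy ∧ dz ∧ dw.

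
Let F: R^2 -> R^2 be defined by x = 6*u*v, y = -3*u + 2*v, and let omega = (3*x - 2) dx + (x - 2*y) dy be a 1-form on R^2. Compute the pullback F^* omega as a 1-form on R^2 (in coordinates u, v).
F^* omega = (18*u*(6*v^2 - v - 1)) du + (4*v*(27*u^2 + 3*u - 2)) dv

Using F^*(f dg) = (f ∘ F) d(g ∘ F), substitute each coordinate x_i by F_i(u, v) in f_i, and replace dx_i by d F_i = (∂F_i/∂u) du + (∂F_i/∂v) dv.
  For the x component: f_1(F) = 18*u*v - 2; d F_1 = (6*v) du + (6*u) dv
  For the y component: f_2(F) = 6*u*v + 6*u - 4*v; d F_2 = (-3) du + (2) dv
Combining and collecting du, dv coefficients:
  coeff of du: 18*u*(6*v^2 - v - 1)
  coeff of dv: 4*v*(27*u^2 + 3*u - 2)
F^* omega = (18*u*(6*v^2 - v - 1)) du + (4*v*(27*u^2 + 3*u - 2)) dv.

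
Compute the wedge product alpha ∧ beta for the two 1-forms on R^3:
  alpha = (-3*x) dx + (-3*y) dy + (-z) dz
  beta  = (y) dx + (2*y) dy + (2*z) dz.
alpha ∧ beta = (3*y*(-2*x + y)) dx ∧ dy + (z*(-6*x + y)) dx ∧ dz + (-4*y*z) dy ∧ dz

Distribute the wedge, using dx_i ∧ dx_j = -dx_j ∧ dx_i and dx_i ∧ dx_i = 0. For each pair (i, j) with i < j, the coefficient of dx_i ∧ dx_j in alpha ∧ beta is (alpha_i * beta_j - alpha_j * beta_i). Collecting: alpha ∧ beta = (3*y*(-2*x + y)) dx ∧ dy + (z*(-6*x + y)) dx ∧ dz + (-4*y*z) dy ∧ dz.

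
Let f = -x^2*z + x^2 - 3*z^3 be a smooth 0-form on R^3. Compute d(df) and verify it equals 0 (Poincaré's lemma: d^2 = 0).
d(df) = 0

Step 1: df = sum_i (∂f/∂x_i) dx_i = (2*x*(1 - z)) dx + (0) dy + (-x^2 - 9*z^2) dz.
Step 2: Apply d again. Using the 1-form formula, the coefficient of dx ∧ dy in d(df) is ∂^2 f/∂x ∂y - ∂^2 f/∂y ∂x = (0) - (0) = 0 (equality of mixed partials for smooth f).
Similarly for dx ∧ dz and dy ∧ dz — all coefficients vanish. So d(df) = 0.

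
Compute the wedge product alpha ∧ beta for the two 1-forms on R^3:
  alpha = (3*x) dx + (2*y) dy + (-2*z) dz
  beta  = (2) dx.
alpha ∧ beta = (-4*y) dx ∧ dy + (4*z) dx ∧ dz

Distribute the wedge, using dx_i ∧ dx_j = -dx_j ∧ dx_i and dx_i ∧ dx_i = 0. For each pair (i, j) with i < j, the coefficient of dx_i ∧ dx_j in alpha ∧ beta is (alpha_i * beta_j - alpha_j * beta_i). Collecting: alpha ∧ beta = (-4*y) dx ∧ dy + (4*z) dx ∧ dz.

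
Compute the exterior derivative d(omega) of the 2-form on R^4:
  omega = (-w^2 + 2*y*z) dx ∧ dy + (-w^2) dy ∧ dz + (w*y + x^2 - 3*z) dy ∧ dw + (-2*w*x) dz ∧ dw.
d(omega) = (2*y) dx ∧ dy ∧ dz + (-2*w + 2*x) dx ∧ dy ∧ dw + (3 - 2*w) dy ∧ dz ∧ dw + (-2*w) dx ∧ dz ∧ dw

For a 2-form omega = sum_{i<j} g_{ij} dx_i ∧ dx_j, the exterior derivative is
  d(omega) = sum_{i<j} d(g_{ij}) ∧ dx_i ∧ dx_j = sum_{i<j, k} (∂g_{ij}/∂x_k) dx_k ∧ dx_i ∧ dx_j.
Expand each term, using dx_k ∧ dx_i ∧ dx_j = sgn(permutation) dx_{(a)} ∧ dx_{(b)} ∧ dx_{(c)} with (a < b < c) sorted:
  d(-w^2 + 2*y*z) includes (∂/∂z)(-w^2 + 2*y*z) dz = (2*y) dz, which multiplied by dx ∧ dy gives (2*y) dx ∧ dy ∧ dz
  d(-w^2 + 2*y*z) includes (∂/∂w)(-w^2 + 2*y*z) dw = (-2*w) dw, which multiplied by dx ∧ dy gives (-2*w) dx ∧ dy ∧ dw
  d(-w^2) includes (∂/∂w)(-w^2) dw = (-2*w) dw, which multiplied by dy ∧ dz gives (-2*w) dy ∧ dz ∧ dw
  d(w*y + x^2 - 3*z) includes (∂/∂x)(w*y + x^2 - 3*z) dx = (2*x) dx, which multiplied by dy ∧ dw gives (2*x) dx ∧ dy ∧ dw
  d(w*y + x^2 - 3*z) includes (∂/∂z)(w*y + x^2 - 3*z) dz = (-3) dz, which multiplied by dy ∧ dw gives (3) dy ∧ dz ∧ dw
  d(-2*w*x) includes (∂/∂x)(-2*w*x) dx = (-2*w) dx, which multiplied by dz ∧ dw gives (-2*w) dx ∧ dz ∧ dw
Collecting like 3-forms: d(omega) = (2*y) dx ∧ dy ∧ dz + (-2*w + 2*x) dx ∧ dy ∧ dw + (3 - 2*w) dy ∧ dz ∧ dw + (-2*w) dx ∧ dz ∧ dw.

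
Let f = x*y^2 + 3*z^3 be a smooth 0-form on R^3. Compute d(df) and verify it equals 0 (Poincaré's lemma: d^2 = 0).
d(df) = 0

Step 1: df = sum_i (∂f/∂x_i) dx_i = (y^2) dx + (2*x*y) dy + (9*z^2) dz.
Step 2: Apply d again. Using the 1-form formula, the coefficient of dx ∧ dy in d(df) is ∂^2 f/∂x ∂y - ∂^2 f/∂y ∂x = (2*y) - (2*y) = 0 (equality of mixed partials for smooth f).
Similarly for dx ∧ dz and dy ∧ dz — all coefficients vanish. So d(df) = 0.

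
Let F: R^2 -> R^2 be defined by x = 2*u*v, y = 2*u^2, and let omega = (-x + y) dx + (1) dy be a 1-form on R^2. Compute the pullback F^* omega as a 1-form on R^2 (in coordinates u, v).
F^* omega = (4*u*(u*v - v^2 + 1)) du + (4*u^2*(u - v)) dv

Using F^*(f dg) = (f ∘ F) d(g ∘ F), substitute each coordinate x_i by F_i(u, v) in f_i, and replace dx_i by d F_i = (∂F_i/∂u) du + (∂F_i/∂v) dv.
  For the x component: f_1(F) = 2*u*(u - v); d F_1 = (2*v) du + (2*u) dv
  For the y component: f_2(F) = 1; d F_2 = (4*u) du + (0) dv
Combining and collecting du, dv coefficients:
  coeff of du: 4*u*(u*v - v^2 + 1)
  coeff of dv: 4*u^2*(u - v)
F^* omega = (4*u*(u*v - v^2 + 1)) du + (4*u^2*(u - v)) dv.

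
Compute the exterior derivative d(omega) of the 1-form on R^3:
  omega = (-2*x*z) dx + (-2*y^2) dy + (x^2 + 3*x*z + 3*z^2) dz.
d(omega) = (4*x + 3*z) dx ∧ dz

For a 1-form omega = sum_i f_i dx_i, the exterior derivative is
  d(omega) = sum_{i < j} (∂f_j/∂x_i - ∂f_i/∂x_j) dx_i ∧ dx_j.
  coefficient of dx ∧ dz: ∂f_3/∂x - ∂f_1/∂z = ∂(x^2 + 3*x*z + 3*z^2)/∂x - ∂(-2*x*z)/∂z = 4*x + 3*z
Assembling: d(omega) = (4*x + 3*z) dx ∧ dz.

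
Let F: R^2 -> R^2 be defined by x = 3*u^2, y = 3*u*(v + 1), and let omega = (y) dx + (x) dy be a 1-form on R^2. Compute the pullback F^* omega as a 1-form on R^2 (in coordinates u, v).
F^* omega = (27*u^2*(v + 1)) du + (9*u^3) dv

Using F^*(f dg) = (f ∘ F) d(g ∘ F), substitute each coordinate x_i by F_i(u, v) in f_i, and replace dx_i by d F_i = (∂F_i/∂u) du + (∂F_i/∂v) dv.
  For the x component: f_1(F) = 3*u*(v + 1); d F_1 = (6*u) du + (0) dv
  For the y component: f_2(F) = 3*u^2; d F_2 = (3*v + 3) du + (3*u) dv
Combining and collecting du, dv coefficients:
  coeff of du: 27*u^2*(v + 1)
  coeff of dv: 9*u^3
F^* omega = (27*u^2*(v + 1)) du + (9*u^3) dv.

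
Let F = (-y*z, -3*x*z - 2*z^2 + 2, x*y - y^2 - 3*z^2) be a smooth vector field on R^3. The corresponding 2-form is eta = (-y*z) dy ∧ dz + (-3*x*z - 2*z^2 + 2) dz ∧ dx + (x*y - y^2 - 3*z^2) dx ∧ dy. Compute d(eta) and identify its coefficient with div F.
d(eta) = (-6*z) dx ∧ dy ∧ dz; div F = -6*z

For a 2-form in R^3 of the form above, applying d gives a 3-form with coefficient ∂P/∂x + ∂Q/∂y + ∂R/∂z:
  ∂P/∂x = 0
  ∂Q/∂y = 0
  ∂R/∂z = -6*z
Sum = -6*z, which is exactly div F.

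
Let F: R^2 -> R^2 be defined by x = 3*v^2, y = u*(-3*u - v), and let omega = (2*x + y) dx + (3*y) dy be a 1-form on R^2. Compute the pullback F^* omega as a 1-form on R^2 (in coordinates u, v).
F^* omega = (3*u*(18*u^2 + 9*u*v + v^2)) du + (9*u^3 - 15*u^2*v - 6*u*v^2 + 36*v^3) dv

Using F^*(f dg) = (f ∘ F) d(g ∘ F), substitute each coordinate x_i by F_i(u, v) in f_i, and replace dx_i by d F_i = (∂F_i/∂u) du + (∂F_i/∂v) dv.
  For the x component: f_1(F) = -3*u^2 - u*v + 6*v^2; d F_1 = (0) du + (6*v) dv
  For the y component: f_2(F) = 3*u*(-3*u - v); d F_2 = (-6*u - v) du + (-u) dv
Combining and collecting du, dv coefficients:
  coeff of du: 3*u*(18*u^2 + 9*u*v + v^2)
  coeff of dv: 9*u^3 - 15*u^2*v - 6*u*v^2 + 36*v^3
F^* omega = (3*u*(18*u^2 + 9*u*v + v^2)) du + (9*u^3 - 15*u^2*v - 6*u*v^2 + 36*v^3) dv.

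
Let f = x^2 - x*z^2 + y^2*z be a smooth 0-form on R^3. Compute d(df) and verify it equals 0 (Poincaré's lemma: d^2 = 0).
d(df) = 0

Step 1: df = sum_i (∂f/∂x_i) dx_i = (2*x - z^2) dx + (2*y*z) dy + (-2*x*z + y^2) dz.
Step 2: Apply d again. Using the 1-form formula, the coefficient of dx ∧ dy in d(df) is ∂^2 f/∂x ∂y - ∂^2 f/∂y ∂x = (0) - (0) = 0 (equality of mixed partials for smooth f).
Similarly for dx ∧ dz and dy ∧ dz — all coefficients vanish. So d(df) = 0.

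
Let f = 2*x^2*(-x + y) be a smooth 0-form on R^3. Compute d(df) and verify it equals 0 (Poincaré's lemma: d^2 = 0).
d(df) = 0

Step 1: df = sum_i (∂f/∂x_i) dx_i = (2*x*(-3*x + 2*y)) dx + (2*x^2) dy + (0) dz.
Step 2: Apply d again. Using the 1-form formula, the coefficient of dx ∧ dy in d(df) is ∂^2 f/∂x ∂y - ∂^2 f/∂y ∂x = (4*x) - (4*x) = 0 (equality of mixed partials for smooth f).
Similarly for dx ∧ dz and dy ∧ dz — all coefficients vanish. So d(df) = 0.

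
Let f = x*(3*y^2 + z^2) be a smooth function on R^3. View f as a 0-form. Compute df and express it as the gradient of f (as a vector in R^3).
df = (3*y^2 + z^2) dx + (6*x*y) dy + (2*x*z) dz; grad f = (3*y^2 + z^2, 6*x*y, 2*x*z)

For a 0-form f, d f = (∂f/∂x) dx + (∂f/∂y) dy + (∂f/∂z) dz. The components of the vector representation are exactly the entries of grad f in Cartesian coordinates:
  ∂f/∂x = 3*y^2 + z^2
  ∂f/∂y = 6*x*y
  ∂f/∂z = 2*x*z.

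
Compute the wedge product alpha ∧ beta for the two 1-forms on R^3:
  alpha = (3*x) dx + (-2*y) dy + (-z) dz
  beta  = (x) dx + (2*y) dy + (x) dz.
alpha ∧ beta = (8*x*y) dx ∧ dy + (x*(3*x + z)) dx ∧ dz + (2*y*(-x + z)) dy ∧ dz

Distribute the wedge, using dx_i ∧ dx_j = -dx_j ∧ dx_i and dx_i ∧ dx_i = 0. For each pair (i, j) with i < j, the coefficient of dx_i ∧ dx_j in alpha ∧ beta is (alpha_i * beta_j - alpha_j * beta_i). Collecting: alpha ∧ beta = (8*x*y) dx ∧ dy + (x*(3*x + z)) dx ∧ dz + (2*y*(-x + z)) dy ∧ dz.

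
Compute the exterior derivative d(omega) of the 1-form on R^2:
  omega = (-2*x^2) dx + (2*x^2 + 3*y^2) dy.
d(omega) = (4*x) dx ∧ dy

For a 1-form omega = sum_i f_i dx_i, the exterior derivative is
  d(omega) = sum_{i < j} (∂f_j/∂x_i - ∂f_i/∂x_j) dx_i ∧ dx_j.
  coefficient of dx ∧ dy: ∂f_2/∂x - ∂f_1/∂y = ∂(2*x^2 + 3*y^2)/∂x - ∂(-2*x^2)/∂y = 4*x
Assembling: d(omega) = (4*x) dx ∧ dy.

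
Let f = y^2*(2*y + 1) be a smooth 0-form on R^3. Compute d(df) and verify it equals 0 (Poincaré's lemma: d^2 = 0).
d(df) = 0

Step 1: df = sum_i (∂f/∂x_i) dx_i = (0) dx + (2*y*(3*y + 1)) dy + (0) dz.
Step 2: Apply d again. Using the 1-form formula, the coefficient of dx ∧ dy in d(df) is ∂^2 f/∂x ∂y - ∂^2 f/∂y ∂x = (0) - (0) = 0 (equality of mixed partials for smooth f).
Similarly for dx ∧ dz and dy ∧ dz — all coefficients vanish. So d(df) = 0.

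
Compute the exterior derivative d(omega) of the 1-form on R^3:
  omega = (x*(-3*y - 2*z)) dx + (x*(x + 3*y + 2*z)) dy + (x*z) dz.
d(omega) = (5*x + 3*y + 2*z) dx ∧ dy + (2*x + z) dx ∧ dz + (-2*x) dy ∧ dz

For a 1-form omega = sum_i f_i dx_i, the exterior derivative is
  d(omega) = sum_{i < j} (∂f_j/∂x_i - ∂f_i/∂x_j) dx_i ∧ dx_j.
  coefficient of dx ∧ dy: ∂f_2/∂x - ∂f_1/∂y = ∂(x*(x + 3*y + 2*z))/∂x - ∂(x*(-3*y - 2*z))/∂y = 5*x + 3*y + 2*z
  coefficient of dx ∧ dz: ∂f_3/∂x - ∂f_1/∂z = ∂(x*z)/∂x - ∂(x*(-3*y - 2*z))/∂z = 2*x + z
  coefficient of dy ∧ dz: ∂f_3/∂y - ∂f_2/∂z = ∂(x*z)/∂y - ∂(x*(x + 3*y + 2*z))/∂z = -2*x
Assembling: d(omega) = (5*x + 3*y + 2*z) dx ∧ dy + (2*x + z) dx ∧ dz + (-2*x) dy ∧ dz.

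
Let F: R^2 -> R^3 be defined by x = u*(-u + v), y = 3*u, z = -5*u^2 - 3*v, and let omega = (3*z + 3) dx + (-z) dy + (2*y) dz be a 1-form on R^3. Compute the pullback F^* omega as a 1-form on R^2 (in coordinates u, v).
F^* omega = (30*u^3 - 15*u^2*v - 45*u^2 + 18*u*v - 6*u - 9*v^2 + 12*v) du + (3*u*(-5*u^2 - 3*v - 5)) dv

Using F^*(f dg) = (f ∘ F) d(g ∘ F), substitute each coordinate x_i by F_i(u, v) in f_i, and replace dx_i by d F_i = (∂F_i/∂u) du + (∂F_i/∂v) dv.
  For the x component: f_1(F) = -15*u^2 - 9*v + 3; d F_1 = (-2*u + v) du + (u) dv
  For the y component: f_2(F) = 5*u^2 + 3*v; d F_2 = (3) du + (0) dv
  For the z component: f_3(F) = 6*u; d F_3 = (-10*u) du + (-3) dv
Combining and collecting du, dv coefficients:
  coeff of du: 30*u^3 - 15*u^2*v - 45*u^2 + 18*u*v - 6*u - 9*v^2 + 12*v
  coeff of dv: 3*u*(-5*u^2 - 3*v - 5)
F^* omega = (30*u^3 - 15*u^2*v - 45*u^2 + 18*u*v - 6*u - 9*v^2 + 12*v) du + (3*u*(-5*u^2 - 3*v - 5)) dv.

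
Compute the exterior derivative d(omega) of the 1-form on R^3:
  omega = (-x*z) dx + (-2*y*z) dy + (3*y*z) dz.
d(omega) = (x) dx ∧ dz + (2*y + 3*z) dy ∧ dz

For a 1-form omega = sum_i f_i dx_i, the exterior derivative is
  d(omega) = sum_{i < j} (∂f_j/∂x_i - ∂f_i/∂x_j) dx_i ∧ dx_j.
  coefficient of dx ∧ dz: ∂f_3/∂x - ∂f_1/∂z = ∂(3*y*z)/∂x - ∂(-x*z)/∂z = x
  coefficient of dy ∧ dz: ∂f_3/∂y - ∂f_2/∂z = ∂(3*y*z)/∂y - ∂(-2*y*z)/∂z = 2*y + 3*z
Assembling: d(omega) = (x) dx ∧ dz + (2*y + 3*z) dy ∧ dz.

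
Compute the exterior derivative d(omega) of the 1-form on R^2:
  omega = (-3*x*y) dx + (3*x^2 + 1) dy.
d(omega) = (9*x) dx ∧ dy

For a 1-form omega = sum_i f_i dx_i, the exterior derivative is
  d(omega) = sum_{i < j} (∂f_j/∂x_i - ∂f_i/∂x_j) dx_i ∧ dx_j.
  coefficient of dx ∧ dy: ∂f_2/∂x - ∂f_1/∂y = ∂(3*x^2 + 1)/∂x - ∂(-3*x*y)/∂y = 9*x
Assembling: d(omega) = (9*x) dx ∧ dy.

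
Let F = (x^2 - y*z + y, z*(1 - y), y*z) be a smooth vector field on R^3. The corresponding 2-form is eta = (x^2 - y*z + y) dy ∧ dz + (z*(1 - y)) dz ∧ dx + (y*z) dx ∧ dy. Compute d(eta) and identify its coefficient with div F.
d(eta) = (2*x + y - z) dx ∧ dy ∧ dz; div F = 2*x + y - z

For a 2-form in R^3 of the form above, applying d gives a 3-form with coefficient ∂P/∂x + ∂Q/∂y + ∂R/∂z:
  ∂P/∂x = 2*x
  ∂Q/∂y = -z
  ∂R/∂z = y
Sum = 2*x + y - z, which is exactly div F.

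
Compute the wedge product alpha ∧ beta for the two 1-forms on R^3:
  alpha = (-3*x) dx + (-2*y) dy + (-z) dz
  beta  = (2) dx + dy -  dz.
alpha ∧ beta = (-3*x + 4*y) dx ∧ dy + (3*x + 2*z) dx ∧ dz + (2*y + z) dy ∧ dz

Distribute the wedge, using dx_i ∧ dx_j = -dx_j ∧ dx_i and dx_i ∧ dx_i = 0. For each pair (i, j) with i < j, the coefficient of dx_i ∧ dx_j in alpha ∧ beta is (alpha_i * beta_j - alpha_j * beta_i). Collecting: alpha ∧ beta = (-3*x + 4*y) dx ∧ dy + (3*x + 2*z) dx ∧ dz + (2*y + z) dy ∧ dz.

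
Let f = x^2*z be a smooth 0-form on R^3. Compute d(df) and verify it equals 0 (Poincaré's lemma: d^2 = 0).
d(df) = 0

Step 1: df = sum_i (∂f/∂x_i) dx_i = (2*x*z) dx + (0) dy + (x^2) dz.
Step 2: Apply d again. Using the 1-form formula, the coefficient of dx ∧ dy in d(df) is ∂^2 f/∂x ∂y - ∂^2 f/∂y ∂x = (0) - (0) = 0 (equality of mixed partials for smooth f).
Similarly for dx ∧ dz and dy ∧ dz — all coefficients vanish. So d(df) = 0.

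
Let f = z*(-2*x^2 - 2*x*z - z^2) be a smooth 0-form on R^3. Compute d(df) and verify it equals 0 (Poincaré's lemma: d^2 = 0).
d(df) = 0

Step 1: df = sum_i (∂f/∂x_i) dx_i = (2*z*(-2*x - z)) dx + (0) dy + (-2*x^2 - 4*x*z - 3*z^2) dz.
Step 2: Apply d again. Using the 1-form formula, the coefficient of dx ∧ dy in d(df) is ∂^2 f/∂x ∂y - ∂^2 f/∂y ∂x = (0) - (0) = 0 (equality of mixed partials for smooth f).
Similarly for dx ∧ dz and dy ∧ dz — all coefficients vanish. So d(df) = 0.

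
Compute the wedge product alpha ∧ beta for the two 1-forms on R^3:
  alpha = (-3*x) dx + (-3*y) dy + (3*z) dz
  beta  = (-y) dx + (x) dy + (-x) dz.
alpha ∧ beta = (-3*x^2 - 3*y^2) dx ∧ dy + (3*x^2 + 3*y*z) dx ∧ dz + (3*x*(y - z)) dy ∧ dz

Distribute the wedge, using dx_i ∧ dx_j = -dx_j ∧ dx_i and dx_i ∧ dx_i = 0. For each pair (i, j) with i < j, the coefficient of dx_i ∧ dx_j in alpha ∧ beta is (alpha_i * beta_j - alpha_j * beta_i). Collecting: alpha ∧ beta = (-3*x^2 - 3*y^2) dx ∧ dy + (3*x^2 + 3*y*z) dx ∧ dz + (3*x*(y - z)) dy ∧ dz.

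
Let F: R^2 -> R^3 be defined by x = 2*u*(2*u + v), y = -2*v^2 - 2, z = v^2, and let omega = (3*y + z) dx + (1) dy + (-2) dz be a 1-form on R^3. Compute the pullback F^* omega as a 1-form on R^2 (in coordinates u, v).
F^* omega = (-40*u*v^2 - 48*u - 10*v^3 - 12*v) du + (-10*u*v^2 - 12*u - 8*v) dv

Using F^*(f dg) = (f ∘ F) d(g ∘ F), substitute each coordinate x_i by F_i(u, v) in f_i, and replace dx_i by d F_i = (∂F_i/∂u) du + (∂F_i/∂v) dv.
  For the x component: f_1(F) = -5*v^2 - 6; d F_1 = (8*u + 2*v) du + (2*u) dv
  For the y component: f_2(F) = 1; d F_2 = (0) du + (-4*v) dv
  For the z component: f_3(F) = -2; d F_3 = (0) du + (2*v) dv
Combining and collecting du, dv coefficients:
  coeff of du: -40*u*v^2 - 48*u - 10*v^3 - 12*v
  coeff of dv: -10*u*v^2 - 12*u - 8*v
F^* omega = (-40*u*v^2 - 48*u - 10*v^3 - 12*v) du + (-10*u*v^2 - 12*u - 8*v) dv.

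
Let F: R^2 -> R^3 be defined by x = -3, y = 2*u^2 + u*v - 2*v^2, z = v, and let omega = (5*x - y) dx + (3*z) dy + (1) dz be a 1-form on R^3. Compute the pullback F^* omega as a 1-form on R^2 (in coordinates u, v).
F^* omega = (3*v*(4*u + v)) du + (3*u*v - 12*v^2 + 1) dv

Using F^*(f dg) = (f ∘ F) d(g ∘ F), substitute each coordinate x_i by F_i(u, v) in f_i, and replace dx_i by d F_i = (∂F_i/∂u) du + (∂F_i/∂v) dv.
  For the x component: f_1(F) = -2*u^2 - u*v + 2*v^2 - 15; d F_1 = (0) du + (0) dv
  For the y component: f_2(F) = 3*v; d F_2 = (4*u + v) du + (u - 4*v) dv
  For the z component: f_3(F) = 1; d F_3 = (0) du + (1) dv
Combining and collecting du, dv coefficients:
  coeff of du: 3*v*(4*u + v)
  coeff of dv: 3*u*v - 12*v^2 + 1
F^* omega = (3*v*(4*u + v)) du + (3*u*v - 12*v^2 + 1) dv.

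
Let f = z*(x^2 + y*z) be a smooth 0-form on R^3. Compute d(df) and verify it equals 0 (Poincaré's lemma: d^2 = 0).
d(df) = 0

Step 1: df = sum_i (∂f/∂x_i) dx_i = (2*x*z) dx + (z^2) dy + (x^2 + 2*y*z) dz.
Step 2: Apply d again. Using the 1-form formula, the coefficient of dx ∧ dy in d(df) is ∂^2 f/∂x ∂y - ∂^2 f/∂y ∂x = (0) - (0) = 0 (equality of mixed partials for smooth f).
Similarly for dx ∧ dz and dy ∧ dz — all coefficients vanish. So d(df) = 0.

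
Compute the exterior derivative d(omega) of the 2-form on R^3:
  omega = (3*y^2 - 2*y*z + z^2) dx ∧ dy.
d(omega) = (-2*y + 2*z) dx ∧ dy ∧ dz

For a 2-form omega = sum_{i<j} g_{ij} dx_i ∧ dx_j, the exterior derivative is
  d(omega) = sum_{i<j} d(g_{ij}) ∧ dx_i ∧ dx_j = sum_{i<j, k} (∂g_{ij}/∂x_k) dx_k ∧ dx_i ∧ dx_j.
Expand each term, using dx_k ∧ dx_i ∧ dx_j = sgn(permutation) dx_{(a)} ∧ dx_{(b)} ∧ dx_{(c)} with (a < b < c) sorted:
  d(3*y^2 - 2*y*z + z^2) includes (∂/∂z)(3*y^2 - 2*y*z + z^2) dz = (-2*y + 2*z) dz, which multiplied by dx ∧ dy gives (-2*y + 2*z) dx ∧ dy ∧ dz
Collecting like 3-forms: d(omega) = (-2*y + 2*z) dx ∧ dy ∧ dz.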